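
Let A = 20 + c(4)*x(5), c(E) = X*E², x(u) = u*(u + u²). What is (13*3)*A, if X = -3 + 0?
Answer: -280020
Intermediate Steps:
X = -3
c(E) = -3*E²
A = -7180 (A = 20 + (-3*4²)*(5²*(1 + 5)) = 20 + (-3*16)*(25*6) = 20 - 48*150 = 20 - 7200 = -7180)
(13*3)*A = (13*3)*(-7180) = 39*(-7180) = -280020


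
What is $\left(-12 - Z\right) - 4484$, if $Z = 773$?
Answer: $-5269$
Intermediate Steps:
$\left(-12 - Z\right) - 4484 = \left(-12 - 773\right) - 4484 = -785 - 4484 = -5269$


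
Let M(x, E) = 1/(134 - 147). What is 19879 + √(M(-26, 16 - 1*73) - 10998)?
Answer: 19879 + 5*I*√74347/13 ≈ 19879.0 + 104.87*I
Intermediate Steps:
M(x, E) = -1/13 (M(x, E) = 1/(-13) = -1/13)
19879 + √(M(-26, 16 - 1*73) - 10998) = 19879 + √(-1/13 - 10998) = 19879 + √(-142975/13) = 19879 + 5*I*√74347/13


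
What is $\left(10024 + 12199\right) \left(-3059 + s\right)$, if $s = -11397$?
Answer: $-321255688$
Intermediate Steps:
$\left(10024 + 12199\right) \left(-3059 + s\right) = \left(10024 + 12199\right) \left(-3059 - 11397\right) = 22223 \left(-14456\right) = -321255688$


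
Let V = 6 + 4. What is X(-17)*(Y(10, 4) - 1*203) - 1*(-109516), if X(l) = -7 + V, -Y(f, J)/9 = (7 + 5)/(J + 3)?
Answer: 762025/7 ≈ 1.0886e+5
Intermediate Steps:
Y(f, J) = -108/(3 + J) (Y(f, J) = -9*(7 + 5)/(J + 3) = -108/(3 + J))
V = 10
X(l) = 3 (X(l) = -7 + 10 = 3)
X(-17)*(Y(10, 4) - 1*203) - 1*(-109516) = 3*(-108/(3 + 4) - 1*203) - 1*(-109516) = 3*(-108/7 - 203) + 109516 = 3*(-1529/7) + 109516 = -4587/7 + 109516 = 762025/7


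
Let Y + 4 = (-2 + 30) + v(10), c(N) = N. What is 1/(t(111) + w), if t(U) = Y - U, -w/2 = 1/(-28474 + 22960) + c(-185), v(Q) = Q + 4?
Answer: 2757/818830 ≈ 0.0033670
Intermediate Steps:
v(Q) = 4 + Q
w = 1020091/2757 (w = -2*(1/(-28474 + 22960) - 185) = -2*(1/(-5514) - 185) = -2*(-1/5514 - 185) = -2*(-1020091/5514) = 1020091/2757 ≈ 370.00)
Y = 38 (Y = -4 + ((-2 + 30) + (4 + 10)) = -4 + (28 + 14) = -4 + 42 = 38)
t(U) = 38 - U
1/(t(111) + w) = 1/((38 - 1*111) + 1020091/2757) = 1/((38 - 111) + 1020091/2757) = 1/(-73 + 1020091/2757) = 1/(818830/2757) = 2757/818830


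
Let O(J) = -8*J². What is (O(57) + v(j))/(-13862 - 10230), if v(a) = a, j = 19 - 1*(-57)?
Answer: 341/317 ≈ 1.0757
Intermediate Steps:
j = 76 (j = 19 + 57 = 76)
(O(57) + v(j))/(-13862 - 10230) = (-8*57² + 76)/(-13862 - 10230) = (-8*3249 + 76)/(-24092) = (-25992 + 76)*(-1/24092) = -25916*(-1/24092) = 341/317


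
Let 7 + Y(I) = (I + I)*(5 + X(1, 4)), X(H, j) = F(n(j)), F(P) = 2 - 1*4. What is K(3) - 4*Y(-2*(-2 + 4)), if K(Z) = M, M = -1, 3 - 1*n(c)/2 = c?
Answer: 123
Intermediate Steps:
n(c) = 6 - 2*c
F(P) = -2 (F(P) = 2 - 4 = -2)
K(Z) = -1
X(H, j) = -2
Y(I) = -7 + 6*I (Y(I) = -7 + (I + I)*(5 - 2) = -7 + (2*I)*3 = -7 + 6*I)
K(3) - 4*Y(-2*(-2 + 4)) = -1 - 4*(-7 + 6*(-2*(-2 + 4))) = -1 - 4*(-7 + 6*(-2*2)) = -1 - 4*(-7 + 6*(-4)) = -1 - 4*(-7 - 24) = -1 - 4*(-31) = -1 + 124 = 123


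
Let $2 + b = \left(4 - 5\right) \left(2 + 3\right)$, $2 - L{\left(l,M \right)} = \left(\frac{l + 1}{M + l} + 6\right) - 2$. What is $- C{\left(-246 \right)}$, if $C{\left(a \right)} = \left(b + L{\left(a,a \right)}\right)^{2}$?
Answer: $- \frac{21836929}{242064} \approx -90.211$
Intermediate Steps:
$L{\left(l,M \right)} = -2 - \frac{1 + l}{M + l}$ ($L{\left(l,M \right)} = 2 - \left(\left(\frac{l + 1}{M + l} + 6\right) - 2\right) = 2 - \left(\left(\frac{1 + l}{M + l} + 6\right) - 2\right) = 2 - \left(\left(6 + \frac{1 + l}{M + l}\right) - 2\right) = 2 - \left(4 + \frac{1 + l}{M + l}\right) = -2 - \frac{1 + l}{M + l}$)
$b = -7$ ($b = -2 + \left(4 - 5\right) \left(2 + 3\right) = -2 - 5 = -7$)
$C{\left(a \right)} = \left(-7 + \frac{-1 - 5 a}{2 a}\right)^{2}$ ($C{\left(a \right)} = \left(-7 + \frac{-1 - 3 a - 2 a}{a + a}\right)^{2} = \left(-7 + \frac{-1 - 5 a}{2 a}\right)^{2}$)
$- C{\left(-246 \right)} = - \frac{\left(1 + 19 \left(-246\right)\right)^{2}}{4 \cdot 60516} = - \frac{\left(1 - 4674\right)^{2}}{4 \cdot 60516} = - \frac{\left(-4673\right)^{2}}{4 \cdot 60516} = - \frac{21836929}{4 \cdot 60516} = \left(-1\right) \frac{21836929}{242064} = - \frac{21836929}{242064}$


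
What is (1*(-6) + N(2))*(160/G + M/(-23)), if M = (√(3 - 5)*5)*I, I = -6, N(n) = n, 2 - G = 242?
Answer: 8/3 - 120*I*√2/23 ≈ 2.6667 - 7.3785*I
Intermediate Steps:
G = -240 (G = 2 - 1*242 = 2 - 242 = -240)
M = -30*I*√2 (M = (√(3 - 5)*5)*(-6) = (√(-2)*5)*(-6) = ((I*√2)*5)*(-6) = (5*I*√2)*(-6) = -30*I*√2 ≈ -42.426*I)
(1*(-6) + N(2))*(160/G + M/(-23)) = (1*(-6) + 2)*(160/(-240) - 30*I*√2/(-23)) = (-6 + 2)*(160*(-1/240) - 30*I*√2*(-1/23)) = -4*(-⅔ + 30*I*√2/23) = 8/3 - 120*I*√2/23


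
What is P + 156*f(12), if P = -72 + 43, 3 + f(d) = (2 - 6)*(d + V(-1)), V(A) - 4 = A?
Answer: -9857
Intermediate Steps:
V(A) = 4 + A
f(d) = -15 - 4*d (f(d) = -3 + (2 - 6)*(d + (4 - 1)) = -3 - 4*(d + 3) = -3 - 4*(3 + d) = -3 + (-12 - 4*d) = -15 - 4*d)
P = -29
P + 156*f(12) = -29 + 156*(-15 - 4*12) = -29 + 156*(-15 - 48) = -29 + 156*(-63) = -29 - 9828 = -9857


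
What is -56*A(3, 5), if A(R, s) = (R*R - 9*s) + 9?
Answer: 1512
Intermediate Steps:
A(R, s) = 9 + R² - 9*s (A(R, s) = (R² - 9*s) + 9 = 9 + R² - 9*s)
-56*A(3, 5) = -56*(9 + 3² - 9*5) = -56*(9 + 9 - 45) = -56*(-27) = 1512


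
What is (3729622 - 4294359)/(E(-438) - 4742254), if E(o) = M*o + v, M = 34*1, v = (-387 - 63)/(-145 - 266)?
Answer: 77368969/651728852 ≈ 0.11871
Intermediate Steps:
v = 150/137 (v = -450/(-411) = -450*(-1/411) = 150/137 ≈ 1.0949)
M = 34
E(o) = 150/137 + 34*o (E(o) = 34*o + 150/137 = 150/137 + 34*o)
(3729622 - 4294359)/(E(-438) - 4742254) = (3729622 - 4294359)/((150/137 + 34*(-438)) - 4742254) = -564737/((150/137 - 14892) - 4742254) = -564737/(-2040054/137 - 4742254) = -564737/(-651728852/137) = -564737*(-137/651728852) = 77368969/651728852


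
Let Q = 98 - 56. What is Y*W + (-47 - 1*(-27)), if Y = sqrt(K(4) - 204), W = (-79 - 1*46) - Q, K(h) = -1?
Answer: -20 - 167*I*sqrt(205) ≈ -20.0 - 2391.1*I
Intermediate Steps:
Q = 42
W = -167 (W = (-79 - 1*46) - 1*42 = (-79 - 46) - 42 = -125 - 42 = -167)
Y = I*sqrt(205) (Y = sqrt(-1 - 204) = sqrt(-205) = I*sqrt(205) ≈ 14.318*I)
Y*W + (-47 - 1*(-27)) = (I*sqrt(205))*(-167) + (-47 - 1*(-27)) = -167*I*sqrt(205) + (-47 + 27) = -167*I*sqrt(205) - 20 = -20 - 167*I*sqrt(205)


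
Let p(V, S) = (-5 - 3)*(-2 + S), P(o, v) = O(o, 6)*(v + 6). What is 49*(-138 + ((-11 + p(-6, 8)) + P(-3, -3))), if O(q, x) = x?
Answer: -8771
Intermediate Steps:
P(o, v) = 36 + 6*v (P(o, v) = 6*(v + 6) = 6*(6 + v) = 36 + 6*v)
p(V, S) = 16 - 8*S (p(V, S) = -8*(-2 + S) = 16 - 8*S)
49*(-138 + ((-11 + p(-6, 8)) + P(-3, -3))) = 49*(-138 + ((-11 + (16 - 8*8)) + (36 + 6*(-3)))) = 49*(-138 + ((-11 + (16 - 64)) + (36 - 18))) = 49*(-138 + ((-11 - 48) + 18)) = 49*(-138 + (-59 + 18)) = 49*(-138 - 41) = 49*(-179) = -8771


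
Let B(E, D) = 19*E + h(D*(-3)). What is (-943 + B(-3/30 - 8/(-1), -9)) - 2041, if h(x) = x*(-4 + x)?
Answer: -22129/10 ≈ -2212.9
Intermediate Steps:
B(E, D) = 19*E - 3*D*(-4 - 3*D) (B(E, D) = 19*E + (D*(-3))*(-4 + D*(-3)) = 19*E + (-3*D)*(-4 - 3*D) = 19*E - 3*D*(-4 - 3*D))
(-943 + B(-3/30 - 8/(-1), -9)) - 2041 = (-943 + (19*(-3/30 - 8/(-1)) + 3*(-9)*(4 + 3*(-9)))) - 2041 = (-943 + (19*(-3*1/30 - 8*(-1)) + 3*(-9)*(4 - 27))) - 2041 = (-943 + (19*(-1/10 + 8) + 3*(-9)*(-23))) - 2041 = (-943 + (19*(79/10) + 621)) - 2041 = (-943 + (1501/10 + 621)) - 2041 = (-943 + 7711/10) - 2041 = -1719/10 - 2041 = -22129/10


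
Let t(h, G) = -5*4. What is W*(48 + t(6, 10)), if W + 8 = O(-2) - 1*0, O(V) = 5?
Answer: -84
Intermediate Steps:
t(h, G) = -20
W = -3 (W = -8 + (5 - 1*0) = -8 + (5 + 0) = -8 + 5 = -3)
W*(48 + t(6, 10)) = -3*(48 - 20) = -3*28 = -84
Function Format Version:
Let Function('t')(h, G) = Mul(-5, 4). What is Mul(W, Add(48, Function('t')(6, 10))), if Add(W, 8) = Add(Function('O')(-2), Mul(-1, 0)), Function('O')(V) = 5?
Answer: -84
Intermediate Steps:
Function('t')(h, G) = -20
W = -3 (W = Add(-8, Add(5, Mul(-1, 0))) = Add(-8, Add(5, 0)) = Add(-8, 5) = -3)
Mul(W, Add(48, Function('t')(6, 10))) = Mul(-3, Add(48, -20)) = Mul(-3, 28) = -84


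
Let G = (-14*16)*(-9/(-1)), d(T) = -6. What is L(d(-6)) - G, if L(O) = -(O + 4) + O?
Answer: 2012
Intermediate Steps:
L(O) = -4 (L(O) = -(4 + O) + O = (-4 - O) + O = -4)
G = -2016 (G = -(-2016)*(-1) = -224*9 = -2016)
L(d(-6)) - G = -4 - 1*(-2016) = -4 + 2016 = 2012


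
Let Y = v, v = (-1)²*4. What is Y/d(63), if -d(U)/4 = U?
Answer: -1/63 ≈ -0.015873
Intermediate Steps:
v = 4 (v = 1*4 = 4)
d(U) = -4*U
Y = 4
Y/d(63) = 4/((-4*63)) = 4/(-252) = 4*(-1/252) = -1/63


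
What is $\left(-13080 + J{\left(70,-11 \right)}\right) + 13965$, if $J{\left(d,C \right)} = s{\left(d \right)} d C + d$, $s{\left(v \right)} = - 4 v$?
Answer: $216555$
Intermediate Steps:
$J{\left(d,C \right)} = d - 4 C d^{2}$ ($J{\left(d,C \right)} = - 4 d d C + d = - 4 d^{2} C + d = - 4 C d^{2} + d = d - 4 C d^{2}$)
$\left(-13080 + J{\left(70,-11 \right)}\right) + 13965 = \left(-13080 + 70 \left(1 - \left(-44\right) 70\right)\right) + 13965 = \left(-13080 + 70 \left(1 + 3080\right)\right) + 13965 = \left(-13080 + 70 \cdot 3081\right) + 13965 = \left(-13080 + 215670\right) + 13965 = 202590 + 13965 = 216555$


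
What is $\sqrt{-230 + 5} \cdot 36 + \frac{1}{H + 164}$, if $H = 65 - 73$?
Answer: $\frac{1}{156} + 540 i \approx 0.0064103 + 540.0 i$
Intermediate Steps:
$H = -8$ ($H = 65 - 73 = -8$)
$\sqrt{-230 + 5} \cdot 36 + \frac{1}{H + 164} = \sqrt{-230 + 5} \cdot 36 + \frac{1}{-8 + 164} = \sqrt{-225} \cdot 36 + \frac{1}{156} = 15 i 36 + \frac{1}{156} = 540 i + \frac{1}{156} = \frac{1}{156} + 540 i$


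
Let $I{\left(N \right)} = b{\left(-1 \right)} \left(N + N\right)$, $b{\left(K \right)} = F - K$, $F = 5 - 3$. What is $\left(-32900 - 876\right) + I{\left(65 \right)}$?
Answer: $-33386$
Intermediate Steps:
$F = 2$ ($F = 5 - 3 = 2$)
$b{\left(K \right)} = 2 - K$
$I{\left(N \right)} = 6 N$ ($I{\left(N \right)} = \left(2 - -1\right) \left(N + N\right) = \left(2 + 1\right) 2 N = 3 \cdot 2 N = 6 N$)
$\left(-32900 - 876\right) + I{\left(65 \right)} = \left(-32900 - 876\right) + 6 \cdot 65 = -33776 + 390 = -33386$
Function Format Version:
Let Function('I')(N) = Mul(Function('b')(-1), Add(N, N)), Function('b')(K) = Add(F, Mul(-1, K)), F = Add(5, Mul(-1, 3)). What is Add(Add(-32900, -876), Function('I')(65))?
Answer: -33386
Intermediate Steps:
F = 2 (F = Add(5, -3) = 2)
Function('b')(K) = Add(2, Mul(-1, K))
Function('I')(N) = Mul(6, N) (Function('I')(N) = Mul(Add(2, Mul(-1, -1)), Add(N, N)) = Mul(Add(2, 1), Mul(2, N)) = Mul(3, Mul(2, N)) = Mul(6, N))
Add(Add(-32900, -876), Function('I')(65)) = Add(Add(-32900, -876), Mul(6, 65)) = Add(-33776, 390) = -33386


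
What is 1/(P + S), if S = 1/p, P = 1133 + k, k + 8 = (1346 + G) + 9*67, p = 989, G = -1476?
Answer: 989/1580423 ≈ 0.00062578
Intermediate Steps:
k = 465 (k = -8 + ((1346 - 1476) + 9*67) = -8 + (-130 + 603) = -8 + 473 = 465)
P = 1598 (P = 1133 + 465 = 1598)
S = 1/989 ≈ 0.0010111
1/(P + S) = 1/(1598 + 1/989) = 1/(1580423/989) = 989/1580423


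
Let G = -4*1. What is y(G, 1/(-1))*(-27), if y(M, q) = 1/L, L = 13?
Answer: -27/13 ≈ -2.0769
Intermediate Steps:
G = -4
y(M, q) = 1/13
y(G, 1/(-1))*(-27) = (1/13)*(-27) = -27/13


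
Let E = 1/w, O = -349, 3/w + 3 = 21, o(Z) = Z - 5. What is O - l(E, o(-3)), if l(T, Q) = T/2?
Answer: -352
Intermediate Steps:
o(Z) = -5 + Z
w = 1/6 (w = 3/(-3 + 21) = 3/18 = 3*(1/18) = 1/6 ≈ 0.16667)
E = 6 (E = 1/(1/6) = 6)
l(T, Q) = T/2 (l(T, Q) = T*(1/2) = T/2)
O - l(E, o(-3)) = -349 - 6/2 = -349 - 1*3 = -349 - 3 = -352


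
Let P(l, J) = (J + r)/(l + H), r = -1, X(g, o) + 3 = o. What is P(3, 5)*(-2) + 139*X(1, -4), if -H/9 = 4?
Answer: -32101/33 ≈ -972.76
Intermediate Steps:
H = -36 (H = -9*4 = -36)
X(g, o) = -3 + o
P(l, J) = (-1 + J)/(-36 + l) (P(l, J) = (J - 1)/(l - 36) = (-1 + J)/(-36 + l))
P(3, 5)*(-2) + 139*X(1, -4) = ((-1 + 5)/(-36 + 3))*(-2) + 139*(-3 - 4) = (4/(-33))*(-2) + 139*(-7) = -1/33*4*(-2) - 973 = -4/33*(-2) - 973 = 8/33 - 973 = -32101/33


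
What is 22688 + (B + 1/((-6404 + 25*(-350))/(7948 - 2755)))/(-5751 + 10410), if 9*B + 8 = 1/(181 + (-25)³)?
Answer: 111323924609107069/4906731572028 ≈ 22688.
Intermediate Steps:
B = -123553/138996 (B = -8/9 + 1/(9*(181 + (-25)³)) = -8/9 + 1/(9*(181 - 15625)) = -8/9 + (⅑)/(-15444) = -8/9 + (⅑)*(-1/15444) = -8/9 - 1/138996 = -123553/138996 ≈ -0.88890)
22688 + (B + 1/((-6404 + 25*(-350))/(7948 - 2755)))/(-5751 + 10410) = 22688 + (-123553/138996 + 1/((-6404 + 25*(-350))/(7948 - 2755)))/(-5751 + 10410) = 22688 + (-123553/138996 + 1/((-6404 - 8750)/5193))/4659 = 22688 + (-123553/138996 + 1/(-15154*1/5193))*(1/4659) = 22688 + (-123553/138996 + 1/(-15154/5193))*(1/4659) = 22688 + (-123553/138996 - 5193/15154)*(1/4659) = 22688 - 1297064195/1053172692*1/4659 = 22688 - 1297064195/4906731572028 = 111323924609107069/4906731572028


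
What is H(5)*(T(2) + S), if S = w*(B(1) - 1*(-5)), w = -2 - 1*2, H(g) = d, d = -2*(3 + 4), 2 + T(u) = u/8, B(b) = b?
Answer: 721/2 ≈ 360.50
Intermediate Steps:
T(u) = -2 + u/8
d = -14 (d = -2*7 = -14)
H(g) = -14
w = -4 (w = -2 - 2 = -4)
S = -24 (S = -4*(1 - 1*(-5)) = -4*(1 + 5) = -4*6 = -24)
H(5)*(T(2) + S) = -14*((-2 + (1/8)*2) - 24) = -14*((-2 + 1/4) - 24) = -14*(-7/4 - 24) = -14*(-103/4) = 721/2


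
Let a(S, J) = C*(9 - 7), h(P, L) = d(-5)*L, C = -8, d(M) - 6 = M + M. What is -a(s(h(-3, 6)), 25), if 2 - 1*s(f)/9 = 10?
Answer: 16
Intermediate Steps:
d(M) = 6 + 2*M (d(M) = 6 + (M + M) = 6 + 2*M)
h(P, L) = -4*L (h(P, L) = (6 + 2*(-5))*L = (6 - 10)*L = -4*L)
s(f) = -72 (s(f) = 18 - 9*10 = 18 - 90 = -72)
a(S, J) = -16 (a(S, J) = -8*(9 - 7) = -8*2 = -16)
-a(s(h(-3, 6)), 25) = -1*(-16) = 16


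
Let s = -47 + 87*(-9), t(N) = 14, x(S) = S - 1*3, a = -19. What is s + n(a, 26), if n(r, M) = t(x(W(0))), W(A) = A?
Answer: -816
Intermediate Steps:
x(S) = -3 + S (x(S) = S - 3 = -3 + S)
s = -830 (s = -47 - 783 = -830)
n(r, M) = 14
s + n(a, 26) = -830 + 14 = -816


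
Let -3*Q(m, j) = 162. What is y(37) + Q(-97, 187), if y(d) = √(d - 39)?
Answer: -54 + I*√2 ≈ -54.0 + 1.4142*I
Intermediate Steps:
y(d) = √(-39 + d)
Q(m, j) = -54 (Q(m, j) = -⅓*162 = -54)
y(37) + Q(-97, 187) = √(-39 + 37) - 54 = √(-2) - 54 = I*√2 - 54 = -54 + I*√2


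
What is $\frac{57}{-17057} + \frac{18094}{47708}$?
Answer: $\frac{152955001}{406877678} \approx 0.37592$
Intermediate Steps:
$\frac{57}{-17057} + \frac{18094}{47708} = 57 \left(- \frac{1}{17057}\right) + 18094 \cdot \frac{1}{47708} = - \frac{57}{17057} + \frac{9047}{23854} = \frac{152955001}{406877678}$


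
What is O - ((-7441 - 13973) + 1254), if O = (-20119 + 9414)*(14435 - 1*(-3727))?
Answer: -194404050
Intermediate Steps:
O = -194424210 (O = -10705*(14435 + 3727) = -10705*18162 = -194424210)
O - ((-7441 - 13973) + 1254) = -194424210 - ((-7441 - 13973) + 1254) = -194424210 - (-21414 + 1254) = -194424210 - 1*(-20160) = -194424210 + 20160 = -194404050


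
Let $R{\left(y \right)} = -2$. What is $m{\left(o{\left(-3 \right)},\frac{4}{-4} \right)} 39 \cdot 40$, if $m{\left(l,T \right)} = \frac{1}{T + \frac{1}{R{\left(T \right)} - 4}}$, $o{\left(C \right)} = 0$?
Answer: $- \frac{9360}{7} \approx -1337.1$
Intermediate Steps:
$m{\left(l,T \right)} = \frac{1}{- \frac{1}{6} + T}$ ($m{\left(l,T \right)} = \frac{1}{T + \frac{1}{-2 - 4}} = \frac{1}{T + \frac{1}{-6}} = \frac{1}{T - \frac{1}{6}} = \frac{1}{- \frac{1}{6} + T}$)
$m{\left(o{\left(-3 \right)},\frac{4}{-4} \right)} 39 \cdot 40 = \frac{6}{-1 + 6 \frac{4}{-4}} \cdot 39 \cdot 40 = \frac{6}{-1 + 6 \cdot 4 \left(- \frac{1}{4}\right)} 39 \cdot 40 = \frac{6}{-1 + 6 \left(-1\right)} 39 \cdot 40 = \frac{6}{-1 - 6} \cdot 39 \cdot 40 = \frac{6}{-7} \cdot 39 \cdot 40 = 6 \left(- \frac{1}{7}\right) 39 \cdot 40 = \left(- \frac{6}{7}\right) 39 \cdot 40 = \left(- \frac{234}{7}\right) 40 = - \frac{9360}{7}$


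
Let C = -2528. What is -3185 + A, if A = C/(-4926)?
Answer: -7843391/2463 ≈ -3184.5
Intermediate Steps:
A = 1264/2463 (A = -2528/(-4926) = -2528*(-1/4926) = 1264/2463 ≈ 0.51320)
-3185 + A = -3185 + 1264/2463 = -7843391/2463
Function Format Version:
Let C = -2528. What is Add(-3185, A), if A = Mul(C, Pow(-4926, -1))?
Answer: Rational(-7843391, 2463) ≈ -3184.5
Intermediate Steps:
A = Rational(1264, 2463) (A = Mul(-2528, Pow(-4926, -1)) = Mul(-2528, Rational(-1, 4926)) = Rational(1264, 2463) ≈ 0.51320)
Add(-3185, A) = Add(-3185, Rational(1264, 2463)) = Rational(-7843391, 2463)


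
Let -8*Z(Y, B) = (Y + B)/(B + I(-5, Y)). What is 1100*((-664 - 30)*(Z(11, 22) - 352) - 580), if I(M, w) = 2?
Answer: 2145680075/8 ≈ 2.6821e+8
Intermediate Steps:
Z(Y, B) = -(B + Y)/(8*(2 + B)) (Z(Y, B) = -(Y + B)/(8*(B + 2)) = -(B + Y)/(8*(2 + B)))
1100*((-664 - 30)*(Z(11, 22) - 352) - 580) = 1100*((-664 - 30)*((-1*22 - 1*11)/(8*(2 + 22)) - 352) - 580) = 1100*(-694*((⅛)*(-22 - 11)/24 - 352) - 580) = 1100*(-694*((⅛)*(1/24)*(-33) - 352) - 580) = 1100*(-694*(-11/64 - 352) - 580) = 1100*(-694*(-22539/64) - 580) = 1100*(7821033/32 - 580) = 1100*(7802473/32) = 2145680075/8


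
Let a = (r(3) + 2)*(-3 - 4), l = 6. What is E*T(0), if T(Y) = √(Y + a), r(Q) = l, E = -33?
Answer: -66*I*√14 ≈ -246.95*I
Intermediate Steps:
r(Q) = 6
a = -56 (a = (6 + 2)*(-3 - 4) = 8*(-7) = -56)
T(Y) = √(-56 + Y) (T(Y) = √(Y - 56) = √(-56 + Y))
E*T(0) = -33*√(-56 + 0) = -66*I*√14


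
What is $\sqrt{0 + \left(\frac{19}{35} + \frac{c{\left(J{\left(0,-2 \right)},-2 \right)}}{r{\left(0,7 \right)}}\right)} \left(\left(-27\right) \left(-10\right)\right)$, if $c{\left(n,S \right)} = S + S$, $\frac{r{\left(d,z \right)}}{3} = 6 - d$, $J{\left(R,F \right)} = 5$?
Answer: $\frac{18 \sqrt{3535}}{7} \approx 152.89$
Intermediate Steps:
$r{\left(d,z \right)} = 18 - 3 d$ ($r{\left(d,z \right)} = 3 \left(6 - d\right) = 18 - 3 d$)
$c{\left(n,S \right)} = 2 S$
$\sqrt{0 + \left(\frac{19}{35} + \frac{c{\left(J{\left(0,-2 \right)},-2 \right)}}{r{\left(0,7 \right)}}\right)} \left(\left(-27\right) \left(-10\right)\right) = \sqrt{0 + \left(\frac{19}{35} + \frac{2 \left(-2\right)}{18 - 0}\right)} \left(\left(-27\right) \left(-10\right)\right) = \sqrt{0 + \left(19 \cdot \frac{1}{35} - \frac{4}{18 + 0}\right)} 270 = \sqrt{0 + \left(\frac{19}{35} - \frac{4}{18}\right)} 270 = \sqrt{0 + \left(\frac{19}{35} - \frac{2}{9}\right)} 270 = \sqrt{0 + \frac{101}{315}} \cdot 270 = \sqrt{\frac{101}{315}} \cdot 270 = \frac{\sqrt{3535}}{105} \cdot 270 = \frac{18 \sqrt{3535}}{7}$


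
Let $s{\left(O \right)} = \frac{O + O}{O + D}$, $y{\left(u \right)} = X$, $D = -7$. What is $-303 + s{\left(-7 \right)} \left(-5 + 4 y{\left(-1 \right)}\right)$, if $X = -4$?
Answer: $-324$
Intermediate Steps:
$y{\left(u \right)} = -4$
$s{\left(O \right)} = \frac{2 O}{-7 + O}$ ($s{\left(O \right)} = \frac{O + O}{O - 7} = \frac{2 O}{-7 + O}$)
$-303 + s{\left(-7 \right)} \left(-5 + 4 y{\left(-1 \right)}\right) = -303 + 2 \left(-7\right) \frac{1}{-7 - 7} \left(-5 + 4 \left(-4\right)\right) = -303 + 2 \left(-7\right) \frac{1}{-14} \left(-5 - 16\right) = -303 + 2 \left(-7\right) \left(- \frac{1}{14}\right) \left(-21\right) = -303 + 1 \left(-21\right) = -303 - 21 = -324$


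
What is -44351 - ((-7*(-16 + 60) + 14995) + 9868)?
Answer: -68906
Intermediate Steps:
-44351 - ((-7*(-16 + 60) + 14995) + 9868) = -44351 - ((-7*44 + 14995) + 9868) = -44351 - ((-308 + 14995) + 9868) = -44351 - (14687 + 9868) = -44351 - 1*24555 = -44351 - 24555 = -68906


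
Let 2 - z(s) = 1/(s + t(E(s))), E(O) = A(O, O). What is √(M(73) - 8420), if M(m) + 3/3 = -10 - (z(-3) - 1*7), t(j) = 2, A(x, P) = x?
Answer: 53*I*√3 ≈ 91.799*I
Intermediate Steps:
E(O) = O
z(s) = 2 - 1/(2 + s) (z(s) = 2 - 1/(s + 2) = 2 - 1/(2 + s))
M(m) = -7 (M(m) = -1 + (-10 - ((3 + 2*(-3))/(2 - 3) - 1*7)) = -1 + (-10 - ((3 - 6)/(-1) - 7)) = -1 + (-10 - (-1*(-3) - 7)) = -1 + (-10 - (3 - 7)) = -1 + (-10 - 1*(-4)) = -1 + (-10 + 4) = -1 - 6 = -7)
√(M(73) - 8420) = √(-7 - 8420) = √(-8427) = 53*I*√3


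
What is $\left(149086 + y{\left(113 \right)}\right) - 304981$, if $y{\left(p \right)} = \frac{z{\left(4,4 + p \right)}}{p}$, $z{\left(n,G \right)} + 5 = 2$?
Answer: $- \frac{17616138}{113} \approx -1.559 \cdot 10^{5}$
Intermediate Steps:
$z{\left(n,G \right)} = -3$ ($z{\left(n,G \right)} = -5 + 2 = -3$)
$y{\left(p \right)} = - \frac{3}{p}$
$\left(149086 + y{\left(113 \right)}\right) - 304981 = \left(149086 - \frac{3}{113}\right) - 304981 = \frac{16846715}{113} - 304981 = - \frac{17616138}{113}$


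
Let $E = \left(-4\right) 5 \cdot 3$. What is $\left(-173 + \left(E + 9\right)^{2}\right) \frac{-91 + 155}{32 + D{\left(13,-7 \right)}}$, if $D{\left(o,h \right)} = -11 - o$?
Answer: $19424$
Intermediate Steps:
$E = -60$ ($E = \left(-20\right) 3 = -60$)
$\left(-173 + \left(E + 9\right)^{2}\right) \frac{-91 + 155}{32 + D{\left(13,-7 \right)}} = \left(-173 + \left(-60 + 9\right)^{2}\right) \frac{-91 + 155}{32 - 24} = \left(-173 + \left(-51\right)^{2}\right) \frac{64}{32 - 24} = \left(-173 + 2601\right) \frac{64}{32 - 24} = 2428 \cdot \frac{64}{8} = 2428 \cdot 64 \cdot \frac{1}{8} = 2428 \cdot 8 = 19424$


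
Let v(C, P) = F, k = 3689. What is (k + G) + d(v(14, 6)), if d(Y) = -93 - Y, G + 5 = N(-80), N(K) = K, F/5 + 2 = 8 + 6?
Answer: 3451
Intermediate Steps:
F = 60 (F = -10 + 5*(8 + 6) = -10 + 5*14 = -10 + 70 = 60)
v(C, P) = 60
G = -85 (G = -5 - 80 = -85)
(k + G) + d(v(14, 6)) = (3689 - 85) + (-93 - 1*60) = 3604 + (-93 - 60) = 3604 - 153 = 3451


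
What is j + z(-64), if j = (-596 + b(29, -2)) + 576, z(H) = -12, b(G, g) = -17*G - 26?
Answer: -551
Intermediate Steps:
b(G, g) = -26 - 17*G
j = -539 (j = (-596 + (-26 - 17*29)) + 576 = (-596 + (-26 - 493)) + 576 = (-596 - 519) + 576 = -1115 + 576 = -539)
j + z(-64) = -539 - 12 = -551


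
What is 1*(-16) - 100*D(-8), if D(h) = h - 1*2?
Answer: 984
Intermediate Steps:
D(h) = -2 + h (D(h) = h - 2 = -2 + h)
1*(-16) - 100*D(-8) = 1*(-16) - 100*(-2 - 8) = -16 - 100*(-10) = -16 + 1000 = 984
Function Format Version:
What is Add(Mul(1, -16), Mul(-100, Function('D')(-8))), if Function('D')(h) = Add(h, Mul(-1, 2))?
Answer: 984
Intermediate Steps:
Function('D')(h) = Add(-2, h) (Function('D')(h) = Add(h, -2) = Add(-2, h))
Add(Mul(1, -16), Mul(-100, Function('D')(-8))) = Add(Mul(1, -16), Mul(-100, Add(-2, -8))) = Add(-16, Mul(-100, -10)) = Add(-16, 1000) = 984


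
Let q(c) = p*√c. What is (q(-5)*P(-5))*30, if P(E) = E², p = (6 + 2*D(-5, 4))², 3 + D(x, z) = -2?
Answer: 12000*I*√5 ≈ 26833.0*I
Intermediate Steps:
D(x, z) = -5 (D(x, z) = -3 - 2 = -5)
p = 16 (p = (6 + 2*(-5))² = (6 - 10)² = (-4)² = 16)
q(c) = 16*√c
(q(-5)*P(-5))*30 = ((16*√(-5))*(-5)²)*30 = ((16*(I*√5))*25)*30 = ((16*I*√5)*25)*30 = (400*I*√5)*30 = 12000*I*√5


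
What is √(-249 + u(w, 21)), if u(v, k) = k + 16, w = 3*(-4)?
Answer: 2*I*√53 ≈ 14.56*I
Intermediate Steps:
w = -12
u(v, k) = 16 + k
√(-249 + u(w, 21)) = √(-249 + (16 + 21)) = √(-249 + 37) = √(-212) = 2*I*√53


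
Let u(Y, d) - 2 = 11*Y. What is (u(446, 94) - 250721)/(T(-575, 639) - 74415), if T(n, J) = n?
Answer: 245813/74990 ≈ 3.2779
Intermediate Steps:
u(Y, d) = 2 + 11*Y
(u(446, 94) - 250721)/(T(-575, 639) - 74415) = ((2 + 11*446) - 250721)/(-575 - 74415) = ((2 + 4906) - 250721)/(-74990) = (4908 - 250721)*(-1/74990) = -245813*(-1/74990) = 245813/74990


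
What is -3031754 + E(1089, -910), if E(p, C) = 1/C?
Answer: -2758896141/910 ≈ -3.0318e+6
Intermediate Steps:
-3031754 + E(1089, -910) = -3031754 + 1/(-910) = -3031754 - 1/910 = -2758896141/910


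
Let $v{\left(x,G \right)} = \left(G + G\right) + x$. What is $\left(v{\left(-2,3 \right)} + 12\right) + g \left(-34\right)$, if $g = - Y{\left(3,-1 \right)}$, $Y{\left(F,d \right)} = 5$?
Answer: $186$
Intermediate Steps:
$v{\left(x,G \right)} = x + 2 G$ ($v{\left(x,G \right)} = 2 G + x = x + 2 G$)
$g = -5$ ($g = \left(-1\right) 5 = -5$)
$\left(v{\left(-2,3 \right)} + 12\right) + g \left(-34\right) = \left(\left(-2 + 2 \cdot 3\right) + 12\right) - -170 = \left(\left(-2 + 6\right) + 12\right) + 170 = \left(4 + 12\right) + 170 = 16 + 170 = 186$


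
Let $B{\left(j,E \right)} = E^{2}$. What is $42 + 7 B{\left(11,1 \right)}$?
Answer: $49$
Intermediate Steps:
$42 + 7 B{\left(11,1 \right)} = 42 + 7 \cdot 1^{2} = 42 + 7 \cdot 1 = 42 + 7 = 49$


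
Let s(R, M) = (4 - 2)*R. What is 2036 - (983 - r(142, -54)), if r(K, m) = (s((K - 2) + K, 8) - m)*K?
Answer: 88809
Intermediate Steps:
s(R, M) = 2*R
r(K, m) = K*(-4 - m + 4*K) (r(K, m) = (2*((K - 2) + K) - m)*K = (2*((-2 + K) + K) - m)*K = (2*(-2 + 2*K) - m)*K = ((-4 + 4*K) - m)*K = (-4 - m + 4*K)*K = K*(-4 - m + 4*K))
2036 - (983 - r(142, -54)) = 2036 - (983 - 142*(-4 - 1*(-54) + 4*142)) = 2036 - (983 - 142*(-4 + 54 + 568)) = 2036 - (983 - 142*618) = 2036 - (983 - 1*87756) = 2036 - (983 - 87756) = 2036 - 1*(-86773) = 2036 + 86773 = 88809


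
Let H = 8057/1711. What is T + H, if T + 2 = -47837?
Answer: -81844472/1711 ≈ -47834.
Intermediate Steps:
T = -47839 (T = -2 - 47837 = -47839)
H = 8057/1711 (H = 8057*(1/1711) = 8057/1711 ≈ 4.7089)
T + H = -47839 + 8057/1711 = -81844472/1711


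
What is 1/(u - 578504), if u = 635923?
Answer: 1/57419 ≈ 1.7416e-5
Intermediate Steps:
1/(u - 578504) = 1/(635923 - 578504) = 1/57419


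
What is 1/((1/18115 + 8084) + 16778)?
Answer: 18115/450375131 ≈ 4.0222e-5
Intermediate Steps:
1/((1/18115 + 8084) + 16778) = 1/(146441661/18115 + 16778) = 1/(450375131/18115) = 18115/450375131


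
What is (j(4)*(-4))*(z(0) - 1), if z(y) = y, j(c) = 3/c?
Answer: 3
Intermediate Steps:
(j(4)*(-4))*(z(0) - 1) = ((3/4)*(-4))*(0 - 1) = ((3*(¼))*(-4))*(-1) = ((¾)*(-4))*(-1) = -3*(-1) = 3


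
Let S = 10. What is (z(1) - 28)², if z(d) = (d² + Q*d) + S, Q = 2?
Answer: 225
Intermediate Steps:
z(d) = 10 + d² + 2*d (z(d) = (d² + 2*d) + 10 = 10 + d² + 2*d)
(z(1) - 28)² = ((10 + 1² + 2*1) - 28)² = ((10 + 1 + 2) - 28)² = (13 - 28)² = (-15)² = 225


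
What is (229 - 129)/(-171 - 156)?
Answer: -100/327 ≈ -0.30581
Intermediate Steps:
(229 - 129)/(-171 - 156) = 100/(-327) = 100*(-1/327) = -100/327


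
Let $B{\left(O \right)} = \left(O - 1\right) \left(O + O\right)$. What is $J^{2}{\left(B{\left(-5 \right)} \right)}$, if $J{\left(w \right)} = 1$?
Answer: $1$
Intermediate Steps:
$B{\left(O \right)} = 2 O \left(-1 + O\right)$ ($B{\left(O \right)} = \left(-1 + O\right) 2 O = 2 O \left(-1 + O\right)$)
$J^{2}{\left(B{\left(-5 \right)} \right)} = 1^{2} = 1$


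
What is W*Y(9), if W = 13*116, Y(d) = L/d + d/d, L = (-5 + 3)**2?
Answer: 19604/9 ≈ 2178.2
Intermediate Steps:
L = 4 (L = (-2)**2 = 4)
Y(d) = 1 + 4/d (Y(d) = 4/d + d/d = 4/d + 1 = 1 + 4/d)
W = 1508
W*Y(9) = 1508*((4 + 9)/9) = 1508*((1/9)*13) = 1508*(13/9) = 19604/9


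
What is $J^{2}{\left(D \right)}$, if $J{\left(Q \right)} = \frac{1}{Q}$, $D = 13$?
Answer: $\frac{1}{169} \approx 0.0059172$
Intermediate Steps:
$J^{2}{\left(D \right)} = \left(\frac{1}{13}\right)^{2} = \frac{1}{169}$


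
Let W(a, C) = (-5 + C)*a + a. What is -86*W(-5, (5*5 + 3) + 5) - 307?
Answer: 12163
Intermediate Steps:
W(a, C) = a + a*(-5 + C) (W(a, C) = a*(-5 + C) + a = a + a*(-5 + C))
-86*W(-5, (5*5 + 3) + 5) - 307 = -(-430)*(-4 + ((5*5 + 3) + 5)) - 307 = -(-430)*(-4 + ((25 + 3) + 5)) - 307 = -(-430)*(-4 + (28 + 5)) - 307 = -(-430)*(-4 + 33) - 307 = -(-430)*29 - 307 = -86*(-145) - 307 = 12470 - 307 = 12163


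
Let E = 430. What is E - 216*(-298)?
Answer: 64798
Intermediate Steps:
E - 216*(-298) = 430 - 216*(-298) = 430 + 64368 = 64798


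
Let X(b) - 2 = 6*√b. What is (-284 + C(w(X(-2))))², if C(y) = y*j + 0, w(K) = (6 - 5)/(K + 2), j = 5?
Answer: 9*(428272*√2 + 503119*I)/(8*(6*√2 + 7*I)) ≈ 80527.0 + 273.62*I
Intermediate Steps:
X(b) = 2 + 6*√b
w(K) = 1/(2 + K)
C(y) = 5*y (C(y) = y*5 + 0 = 5*y + 0 = 5*y)
(-284 + C(w(X(-2))))² = (-284 + 5/(2 + (2 + 6*√(-2))))² = (-284 + 5/(2 + (2 + 6*(I*√2))))² = (-284 + 5/(2 + (2 + 6*I*√2)))² = (-284 + 5/(4 + 6*I*√2))²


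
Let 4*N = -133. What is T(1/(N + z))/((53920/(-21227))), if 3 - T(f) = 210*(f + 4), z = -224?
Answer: 869733871/2642080 ≈ 329.19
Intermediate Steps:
N = -133/4 (N = (¼)*(-133) = -133/4 ≈ -33.250)
T(f) = -837 - 210*f (T(f) = 3 - 210*(f + 4) = 3 - 210*(4 + f) = 3 - (840 + 210*f) = 3 + (-840 - 210*f) = -837 - 210*f)
T(1/(N + z))/((53920/(-21227))) = (-837 - 210/(-133/4 - 224))/((53920/(-21227))) = (-837 - 210/(-1029/4))/((53920*(-1/21227))) = (-837 - 210*(-4/1029))/(-53920/21227) = (-837 + 40/49)*(-21227/53920) = -40973/49*(-21227/53920) = 869733871/2642080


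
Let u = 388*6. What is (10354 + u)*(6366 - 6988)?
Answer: -7888204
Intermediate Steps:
u = 2328
(10354 + u)*(6366 - 6988) = (10354 + 2328)*(6366 - 6988) = 12682*(-622) = -7888204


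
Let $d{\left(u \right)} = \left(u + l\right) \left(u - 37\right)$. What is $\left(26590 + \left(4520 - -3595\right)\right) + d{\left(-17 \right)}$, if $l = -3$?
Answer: $35785$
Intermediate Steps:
$d{\left(u \right)} = \left(-37 + u\right) \left(-3 + u\right)$ ($d{\left(u \right)} = \left(u - 3\right) \left(u - 37\right) = \left(-3 + u\right) \left(-37 + u\right) = \left(-37 + u\right) \left(-3 + u\right)$)
$\left(26590 + \left(4520 - -3595\right)\right) + d{\left(-17 \right)} = \left(26590 + \left(4520 - -3595\right)\right) + \left(111 + \left(-17\right)^{2} - -680\right) = \left(26590 + \left(4520 + 3595\right)\right) + \left(111 + 289 + 680\right) = \left(26590 + 8115\right) + 1080 = 34705 + 1080 = 35785$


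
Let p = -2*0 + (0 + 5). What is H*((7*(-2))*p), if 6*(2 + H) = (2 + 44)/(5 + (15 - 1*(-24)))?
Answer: 8435/66 ≈ 127.80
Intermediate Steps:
p = 5 (p = 0 + 5 = 5)
H = -241/132 (H = -2 + ((2 + 44)/(5 + (15 - 1*(-24))))/6 = -2 + (46/(5 + (15 + 24)))/6 = -2 + (46/(5 + 39))/6 = -2 + (46/44)/6 = -2 + (46*(1/44))/6 = -2 + (1/6)*(23/22) = -2 + 23/132 = -241/132 ≈ -1.8258)
H*((7*(-2))*p) = -241*7*(-2)*5/132 = -(-1687)*5/66 = -241/132*(-70) = 8435/66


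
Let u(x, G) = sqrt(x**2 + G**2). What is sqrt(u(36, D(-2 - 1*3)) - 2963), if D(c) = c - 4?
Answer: sqrt(-2963 + 9*sqrt(17)) ≈ 54.091*I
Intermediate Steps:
D(c) = -4 + c
u(x, G) = sqrt(G**2 + x**2)
sqrt(u(36, D(-2 - 1*3)) - 2963) = sqrt(sqrt((-4 + (-2 - 1*3))**2 + 36**2) - 2963) = sqrt(sqrt((-4 + (-2 - 3))**2 + 1296) - 2963) = sqrt(sqrt((-4 - 5)**2 + 1296) - 2963) = sqrt(sqrt((-9)**2 + 1296) - 2963) = sqrt(sqrt(81 + 1296) - 2963) = sqrt(sqrt(1377) - 2963) = sqrt(9*sqrt(17) - 2963) = sqrt(-2963 + 9*sqrt(17))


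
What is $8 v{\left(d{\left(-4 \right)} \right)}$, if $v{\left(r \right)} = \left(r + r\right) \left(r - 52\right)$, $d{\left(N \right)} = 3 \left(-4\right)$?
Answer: $12288$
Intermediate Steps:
$d{\left(N \right)} = -12$
$v{\left(r \right)} = 2 r \left(-52 + r\right)$
$8 v{\left(d{\left(-4 \right)} \right)} = 8 \cdot 2 \left(-12\right) \left(-52 - 12\right) = 8 \cdot 2 \left(-12\right) \left(-64\right) = 8 \cdot 1536 = 12288$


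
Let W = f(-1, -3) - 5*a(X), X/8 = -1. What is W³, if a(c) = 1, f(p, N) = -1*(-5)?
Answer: 0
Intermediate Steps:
f(p, N) = 5
X = -8 (X = 8*(-1) = -8)
W = 0 (W = 5 - 5*1 = 5 - 5 = 0)
W³ = 0³ = 0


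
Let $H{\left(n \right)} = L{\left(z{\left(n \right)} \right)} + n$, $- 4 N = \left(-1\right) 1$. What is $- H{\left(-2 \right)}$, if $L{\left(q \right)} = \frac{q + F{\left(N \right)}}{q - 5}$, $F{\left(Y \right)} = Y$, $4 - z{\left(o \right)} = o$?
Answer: $- \frac{17}{4} \approx -4.25$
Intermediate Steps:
$N = \frac{1}{4}$ ($N = - \frac{\left(-1\right) 1}{4} = \left(- \frac{1}{4}\right) \left(-1\right) = \frac{1}{4} \approx 0.25$)
$z{\left(o \right)} = 4 - o$
$L{\left(q \right)} = \frac{\frac{1}{4} + q}{-5 + q}$ ($L{\left(q \right)} = \frac{q + \frac{1}{4}}{q - 5} = \frac{\frac{1}{4} + q}{-5 + q}$)
$H{\left(n \right)} = n + \frac{\frac{17}{4} - n}{-1 - n}$ ($H{\left(n \right)} = \frac{\frac{1}{4} - \left(-4 + n\right)}{-5 - \left(-4 + n\right)} + n = \frac{\frac{17}{4} - n}{-1 - n} + n = n + \frac{\frac{17}{4} - n}{-1 - n}$)
$- H{\left(-2 \right)} = - \frac{- \frac{17}{4} + \left(-2\right)^{2} + 2 \left(-2\right)}{1 - 2} = - \frac{- \frac{17}{4} + 4 - 4}{-1} = - \frac{\left(-1\right) \left(-17\right)}{4} = \left(-1\right) \frac{17}{4} = - \frac{17}{4}$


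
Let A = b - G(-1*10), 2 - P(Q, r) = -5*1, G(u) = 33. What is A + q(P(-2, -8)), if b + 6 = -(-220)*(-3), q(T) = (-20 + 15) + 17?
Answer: -687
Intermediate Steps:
P(Q, r) = 7 (P(Q, r) = 2 - (-5) = 2 - 1*(-5) = 2 + 5 = 7)
q(T) = 12 (q(T) = -5 + 17 = 12)
b = -666 (b = -6 - (-220)*(-3) = -6 - 220*3 = -6 - 660 = -666)
A = -699 (A = -666 - 1*33 = -666 - 33 = -699)
A + q(P(-2, -8)) = -699 + 12 = -687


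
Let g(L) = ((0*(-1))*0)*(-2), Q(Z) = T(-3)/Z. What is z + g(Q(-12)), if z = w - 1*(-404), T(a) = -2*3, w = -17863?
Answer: -17459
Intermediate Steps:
T(a) = -6
Q(Z) = -6/Z
g(L) = 0 (g(L) = (0*0)*(-2) = 0*(-2) = 0)
z = -17459 (z = -17863 - 1*(-404) = -17863 + 404 = -17459)
z + g(Q(-12)) = -17459 + 0 = -17459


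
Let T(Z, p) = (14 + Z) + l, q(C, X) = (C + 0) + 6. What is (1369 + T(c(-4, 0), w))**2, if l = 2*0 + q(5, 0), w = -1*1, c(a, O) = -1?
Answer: 1940449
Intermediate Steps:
q(C, X) = 6 + C (q(C, X) = C + 6 = 6 + C)
w = -1
l = 11 (l = 2*0 + (6 + 5) = 0 + 11 = 11)
T(Z, p) = 25 + Z (T(Z, p) = (14 + Z) + 11 = 25 + Z)
(1369 + T(c(-4, 0), w))**2 = (1369 + (25 - 1))**2 = (1369 + 24)**2 = 1393**2 = 1940449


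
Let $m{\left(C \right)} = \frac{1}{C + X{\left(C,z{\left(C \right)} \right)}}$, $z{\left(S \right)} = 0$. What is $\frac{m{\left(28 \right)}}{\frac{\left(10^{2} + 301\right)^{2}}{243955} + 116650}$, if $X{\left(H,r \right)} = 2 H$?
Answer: $\frac{243955}{2390430970284} \approx 1.0205 \cdot 10^{-7}$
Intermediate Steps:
$m{\left(C \right)} = \frac{1}{3 C}$ ($m{\left(C \right)} = \frac{1}{C + 2 C} = \frac{1}{3 C}$)
$\frac{m{\left(28 \right)}}{\frac{\left(10^{2} + 301\right)^{2}}{243955} + 116650} = \frac{\frac{1}{3} \cdot \frac{1}{28}}{\frac{\left(10^{2} + 301\right)^{2}}{243955} + 116650} = \frac{\frac{1}{3} \cdot \frac{1}{28}}{\left(100 + 301\right)^{2} \cdot \frac{1}{243955} + 116650} = \frac{1}{84 \left(401^{2} \cdot \frac{1}{243955} + 116650\right)} = \frac{1}{84 \left(160801 \cdot \frac{1}{243955} + 116650\right)} = \frac{1}{84 \left(\frac{160801}{243955} + 116650\right)} = \frac{1}{84 \cdot \frac{28457511551}{243955}} = \frac{1}{84} \cdot \frac{243955}{28457511551} = \frac{243955}{2390430970284}$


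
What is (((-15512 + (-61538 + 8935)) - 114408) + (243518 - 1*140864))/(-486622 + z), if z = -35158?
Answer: 79869/521780 ≈ 0.15307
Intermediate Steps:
(((-15512 + (-61538 + 8935)) - 114408) + (243518 - 1*140864))/(-486622 + z) = (((-15512 + (-61538 + 8935)) - 114408) + (243518 - 1*140864))/(-486622 - 35158) = (((-15512 - 52603) - 114408) + (243518 - 140864))/(-521780) = ((-68115 - 114408) + 102654)*(-1/521780) = (-182523 + 102654)*(-1/521780) = -79869*(-1/521780) = 79869/521780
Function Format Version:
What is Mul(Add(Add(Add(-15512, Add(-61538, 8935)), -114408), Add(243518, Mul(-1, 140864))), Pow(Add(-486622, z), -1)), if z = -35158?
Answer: Rational(79869, 521780) ≈ 0.15307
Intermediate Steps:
Mul(Add(Add(Add(-15512, Add(-61538, 8935)), -114408), Add(243518, Mul(-1, 140864))), Pow(Add(-486622, z), -1)) = Mul(Add(Add(Add(-15512, Add(-61538, 8935)), -114408), Add(243518, Mul(-1, 140864))), Pow(Add(-486622, -35158), -1)) = Mul(Add(Add(Add(-15512, -52603), -114408), Add(243518, -140864)), Pow(-521780, -1)) = Mul(Add(Add(-68115, -114408), 102654), Rational(-1, 521780)) = Mul(Add(-182523, 102654), Rational(-1, 521780)) = Mul(-79869, Rational(-1, 521780)) = Rational(79869, 521780)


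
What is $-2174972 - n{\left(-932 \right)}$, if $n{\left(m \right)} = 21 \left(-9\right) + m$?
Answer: $-2173851$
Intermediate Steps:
$n{\left(m \right)} = -189 + m$
$-2174972 - n{\left(-932 \right)} = -2174972 - \left(-189 - 932\right) = -2174972 - -1121 = -2174972 + 1121 = -2173851$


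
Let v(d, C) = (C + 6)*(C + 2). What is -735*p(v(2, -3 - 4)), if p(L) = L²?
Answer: -18375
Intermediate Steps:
v(d, C) = (2 + C)*(6 + C) (v(d, C) = (6 + C)*(2 + C) = (2 + C)*(6 + C))
-735*p(v(2, -3 - 4)) = -735*(12 + (-3 - 4)² + 8*(-3 - 4))² = -735*(12 + (-7)² + 8*(-7))² = -735*(12 + 49 - 56)² = -735*5² = -735*25 = -18375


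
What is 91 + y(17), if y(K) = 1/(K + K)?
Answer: 3095/34 ≈ 91.029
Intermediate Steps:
y(K) = 1/(2*K)
91 + y(17) = 91 + (1/2)/17 = 91 + (1/2)*(1/17) = 91 + 1/34 = 3095/34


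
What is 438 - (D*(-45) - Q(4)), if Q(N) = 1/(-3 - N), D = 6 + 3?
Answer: 5900/7 ≈ 842.86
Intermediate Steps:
D = 9
438 - (D*(-45) - Q(4)) = 438 - (9*(-45) - (-1)/(3 + 4)) = 438 - (-405 - (-1)/7) = 438 - (-405 - 1*(-⅐)) = 438 - (-405 + ⅐) = 438 - 1*(-2834/7) = 438 + 2834/7 = 5900/7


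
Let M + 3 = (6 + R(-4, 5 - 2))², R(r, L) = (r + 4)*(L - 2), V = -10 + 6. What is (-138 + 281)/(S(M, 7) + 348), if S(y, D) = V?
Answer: 143/344 ≈ 0.41570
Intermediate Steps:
V = -4
R(r, L) = (-2 + L)*(4 + r) (R(r, L) = (4 + r)*(-2 + L) = (-2 + L)*(4 + r))
M = 33 (M = -3 + (6 + (-8 - 2*(-4) + 4*(5 - 2) + (5 - 2)*(-4)))² = -3 + (6 + (-8 + 8 + 4*3 + 3*(-4)))² = -3 + (6 + (-8 + 8 + 12 - 12))² = -3 + (6 + 0)² = -3 + 6² = -3 + 36 = 33)
S(y, D) = -4
(-138 + 281)/(S(M, 7) + 348) = (-138 + 281)/(-4 + 348) = 143/344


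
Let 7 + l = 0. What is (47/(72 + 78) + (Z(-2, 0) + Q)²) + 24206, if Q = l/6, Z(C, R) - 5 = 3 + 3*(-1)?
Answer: 21798907/900 ≈ 24221.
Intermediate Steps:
l = -7 (l = -7 + 0 = -7)
Z(C, R) = 5 (Z(C, R) = 5 + (3 + 3*(-1)) = 5 + (3 - 3) = 5 + 0 = 5)
Q = -7/6 ≈ -1.1667
(47/(72 + 78) + (Z(-2, 0) + Q)²) + 24206 = (47/(72 + 78) + (5 - 7/6)²) + 24206 = (47/150 + (23/6)²) + 24206 = ((1/150)*47 + 529/36) + 24206 = (47/150 + 529/36) + 24206 = 13507/900 + 24206 = 21798907/900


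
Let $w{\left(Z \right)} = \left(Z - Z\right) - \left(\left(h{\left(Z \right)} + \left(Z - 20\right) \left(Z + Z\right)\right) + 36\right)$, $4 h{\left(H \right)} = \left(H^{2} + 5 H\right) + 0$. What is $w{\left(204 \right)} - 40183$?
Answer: $-125950$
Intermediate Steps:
$h{\left(H \right)} = \frac{H^{2}}{4} + \frac{5 H}{4}$ ($h{\left(H \right)} = \frac{\left(H^{2} + 5 H\right) + 0}{4} = \frac{H^{2} + 5 H}{4} = \frac{H^{2}}{4} + \frac{5 H}{4}$)
$w{\left(Z \right)} = -36 - 2 Z \left(-20 + Z\right) - \frac{Z \left(5 + Z\right)}{4}$ ($w{\left(Z \right)} = \left(Z - Z\right) - \left(\left(\frac{Z \left(5 + Z\right)}{4} + \left(Z - 20\right) \left(Z + Z\right)\right) + 36\right) = 0 - \left(\left(\frac{Z \left(5 + Z\right)}{4} + \left(-20 + Z\right) 2 Z\right) + 36\right) = 0 - \left(\left(\frac{Z \left(5 + Z\right)}{4} + 2 Z \left(-20 + Z\right)\right) + 36\right) = 0 - \left(\left(2 Z \left(-20 + Z\right) + \frac{Z \left(5 + Z\right)}{4}\right) + 36\right) = 0 - \left(36 + 2 Z \left(-20 + Z\right) + \frac{Z \left(5 + Z\right)}{4}\right) = -36 - 2 Z \left(-20 + Z\right) - \frac{Z \left(5 + Z\right)}{4}$)
$w{\left(204 \right)} - 40183 = \left(-36 - \frac{9 \cdot 204^{2}}{4} + \frac{155}{4} \cdot 204\right) - 40183 = \left(-36 - 93636 + 7905\right) - 40183 = -85767 - 40183 = -125950$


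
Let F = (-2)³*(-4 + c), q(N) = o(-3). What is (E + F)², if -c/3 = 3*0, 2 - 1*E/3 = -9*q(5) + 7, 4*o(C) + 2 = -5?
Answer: 14641/16 ≈ 915.06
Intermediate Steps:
o(C) = -7/4 (o(C) = -½ + (¼)*(-5) = -½ - 5/4 = -7/4)
q(N) = -7/4
E = -249/4 (E = 6 - 3*(-9*(-7/4) + 7) = 6 - 3*(63/4 + 7) = 6 - 3*91/4 = 6 - 273/4 = -249/4 ≈ -62.250)
c = 0 (c = -9*0 = -3*0 = 0)
F = 32 (F = (-2)³*(-4 + 0) = -8*(-4) = 32)
(E + F)² = (-249/4 + 32)² = (-121/4)² = 14641/16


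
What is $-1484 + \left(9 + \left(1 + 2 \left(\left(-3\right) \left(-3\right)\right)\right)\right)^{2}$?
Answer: $-700$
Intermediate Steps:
$-1484 + \left(9 + \left(1 + 2 \left(\left(-3\right) \left(-3\right)\right)\right)\right)^{2} = -1484 + \left(9 + \left(1 + 2 \cdot 9\right)\right)^{2} = -1484 + \left(9 + \left(1 + 18\right)\right)^{2} = -1484 + \left(9 + 19\right)^{2} = -1484 + 28^{2} = -1484 + 784 = -700$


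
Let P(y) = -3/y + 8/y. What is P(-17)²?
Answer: 25/289 ≈ 0.086505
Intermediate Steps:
P(y) = 5/y
P(-17)² = (5/(-17))² = (5*(-1/17))² = (-5/17)² = 25/289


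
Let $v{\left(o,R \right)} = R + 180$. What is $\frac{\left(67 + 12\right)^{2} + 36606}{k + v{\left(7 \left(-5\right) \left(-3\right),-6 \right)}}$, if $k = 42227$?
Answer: $\frac{42847}{42401} \approx 1.0105$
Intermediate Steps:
$v{\left(o,R \right)} = 180 + R$
$\frac{\left(67 + 12\right)^{2} + 36606}{k + v{\left(7 \left(-5\right) \left(-3\right),-6 \right)}} = \frac{\left(67 + 12\right)^{2} + 36606}{42227 + \left(180 - 6\right)} = \frac{79^{2} + 36606}{42227 + 174} = \frac{6241 + 36606}{42401} = 42847 \cdot \frac{1}{42401} = \frac{42847}{42401}$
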